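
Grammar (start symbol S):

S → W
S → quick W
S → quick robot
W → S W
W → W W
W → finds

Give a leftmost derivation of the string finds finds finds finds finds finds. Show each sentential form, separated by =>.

S => W => W W => W W W => W W W W => W W W W W => W W W W W W => finds W W W W W => finds finds W W W W => finds finds finds W W W => finds finds finds finds W W => finds finds finds finds finds W => finds finds finds finds finds finds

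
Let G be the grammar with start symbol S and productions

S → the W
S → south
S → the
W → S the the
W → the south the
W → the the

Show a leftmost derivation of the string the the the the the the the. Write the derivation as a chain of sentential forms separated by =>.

S => the W => the S the the => the the W the the => the the S the the the the => the the the the the the the

S => the W   [S → the W]
the W => the S the the   [W → S the the]
the S the the => the the W the the   [S → the W]
the the W the the => the the S the the the the   [W → S the the]
the the S the the the the => the the the the the the the   [S → the]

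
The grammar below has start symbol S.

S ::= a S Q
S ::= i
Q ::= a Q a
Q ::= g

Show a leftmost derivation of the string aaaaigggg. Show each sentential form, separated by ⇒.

S ⇒ aSQ ⇒ aaSQQ ⇒ aaaSQQQ ⇒ aaaaSQQQQ ⇒ aaaaiQQQQ ⇒ aaaaigQQQ ⇒ aaaaiggQQ ⇒ aaaaigggQ ⇒ aaaaigggg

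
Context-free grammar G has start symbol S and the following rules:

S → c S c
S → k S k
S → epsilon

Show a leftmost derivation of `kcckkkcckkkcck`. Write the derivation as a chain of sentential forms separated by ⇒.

S⇒kSk⇒kcSck⇒kccScck⇒kcckSkcck⇒kcckkSkkcck⇒kcckkkSkkkcck⇒kcckkkcSckkkcck⇒kcckkkcckkkcck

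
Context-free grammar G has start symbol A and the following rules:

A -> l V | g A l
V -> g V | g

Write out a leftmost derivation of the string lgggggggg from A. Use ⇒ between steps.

A ⇒ lV ⇒ lgV ⇒ lggV ⇒ lgggV ⇒ lggggV ⇒ lgggggV ⇒ lggggggV ⇒ lgggggggV ⇒ lgggggggg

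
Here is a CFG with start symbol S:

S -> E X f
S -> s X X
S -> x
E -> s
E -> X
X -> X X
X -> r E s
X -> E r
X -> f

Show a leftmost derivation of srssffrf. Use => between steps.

S=>EXf=>sXf=>sXXf=>srEsXf=>srssXf=>srssErf=>srssXrf=>srssXXrf=>srssfXrf=>srssffrf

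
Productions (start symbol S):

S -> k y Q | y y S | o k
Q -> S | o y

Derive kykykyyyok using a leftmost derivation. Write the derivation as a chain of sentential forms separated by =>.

S => kyQ => kyS => kykyQ => kykyS => kykykyQ => kykykyS => kykykyyyS => kykykyyyok

S => kyQ   [S -> k y Q]
kyQ => kyS   [Q -> S]
kyS => kykyQ   [S -> k y Q]
kykyQ => kykyS   [Q -> S]
kykyS => kykykyQ   [S -> k y Q]
kykykyQ => kykykyS   [Q -> S]
kykykyS => kykykyyyS   [S -> y y S]
kykykyyyS => kykykyyyok   [S -> o k]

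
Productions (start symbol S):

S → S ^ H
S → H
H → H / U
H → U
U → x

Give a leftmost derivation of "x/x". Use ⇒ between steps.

S⇒H⇒H/U⇒U/U⇒x/U⇒x/x

S ⇒ H   [S → H]
H ⇒ H/U   [H → H / U]
H/U ⇒ U/U   [H → U]
U/U ⇒ x/U   [U → x]
x/U ⇒ x/x   [U → x]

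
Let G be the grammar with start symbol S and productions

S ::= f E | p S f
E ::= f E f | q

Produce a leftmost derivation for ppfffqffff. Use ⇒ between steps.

S⇒pSf⇒ppSff⇒ppfEff⇒ppffEfff⇒ppfffEffff⇒ppfffqffff

S ⇒ pSf   [S ::= p S f]
pSf ⇒ ppSff   [S ::= p S f]
ppSff ⇒ ppfEff   [S ::= f E]
ppfEff ⇒ ppffEfff   [E ::= f E f]
ppffEfff ⇒ ppfffEffff   [E ::= f E f]
ppfffEffff ⇒ ppfffqffff   [E ::= q]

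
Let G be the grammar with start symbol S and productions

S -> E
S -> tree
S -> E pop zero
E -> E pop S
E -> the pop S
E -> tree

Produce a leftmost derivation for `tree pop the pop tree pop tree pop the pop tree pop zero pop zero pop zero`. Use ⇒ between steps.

S ⇒ E pop zero   [S -> E pop zero]
E pop zero ⇒ E pop S pop zero   [E -> E pop S]
E pop S pop zero ⇒ E pop S pop S pop zero   [E -> E pop S]
E pop S pop S pop zero ⇒ tree pop S pop S pop zero   [E -> tree]
tree pop S pop S pop zero ⇒ tree pop E pop S pop zero   [S -> E]
tree pop E pop S pop zero ⇒ tree pop the pop S pop S pop zero   [E -> the pop S]
tree pop the pop S pop S pop zero ⇒ tree pop the pop tree pop S pop zero   [S -> tree]
tree pop the pop tree pop S pop zero ⇒ tree pop the pop tree pop E pop zero pop zero   [S -> E pop zero]
tree pop the pop tree pop E pop zero pop zero ⇒ tree pop the pop tree pop E pop S pop zero pop zero   [E -> E pop S]
tree pop the pop tree pop E pop S pop zero pop zero ⇒ tree pop the pop tree pop tree pop S pop zero pop zero   [E -> tree]
tree pop the pop tree pop tree pop S pop zero pop zero ⇒ tree pop the pop tree pop tree pop E pop zero pop zero pop zero   [S -> E pop zero]
tree pop the pop tree pop tree pop E pop zero pop zero pop zero ⇒ tree pop the pop tree pop tree pop the pop S pop zero pop zero pop zero   [E -> the pop S]
tree pop the pop tree pop tree pop the pop S pop zero pop zero pop zero ⇒ tree pop the pop tree pop tree pop the pop tree pop zero pop zero pop zero   [S -> tree]

S ⇒ E pop zero ⇒ E pop S pop zero ⇒ E pop S pop S pop zero ⇒ tree pop S pop S pop zero ⇒ tree pop E pop S pop zero ⇒ tree pop the pop S pop S pop zero ⇒ tree pop the pop tree pop S pop zero ⇒ tree pop the pop tree pop E pop zero pop zero ⇒ tree pop the pop tree pop E pop S pop zero pop zero ⇒ tree pop the pop tree pop tree pop S pop zero pop zero ⇒ tree pop the pop tree pop tree pop E pop zero pop zero pop zero ⇒ tree pop the pop tree pop tree pop the pop S pop zero pop zero pop zero ⇒ tree pop the pop tree pop tree pop the pop tree pop zero pop zero pop zero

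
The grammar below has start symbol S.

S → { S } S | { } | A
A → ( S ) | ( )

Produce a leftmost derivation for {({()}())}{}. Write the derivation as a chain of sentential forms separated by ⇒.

S ⇒ {S}S ⇒ {A}S ⇒ {(S)}S ⇒ {({S}S)}S ⇒ {({A}S)}S ⇒ {({()}S)}S ⇒ {({()}A)}S ⇒ {({()}())}S ⇒ {({()}())}{}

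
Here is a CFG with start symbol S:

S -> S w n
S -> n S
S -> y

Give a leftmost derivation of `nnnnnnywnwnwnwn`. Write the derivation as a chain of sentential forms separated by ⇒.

S ⇒ nS   [S -> n S]
nS ⇒ nnS   [S -> n S]
nnS ⇒ nnnS   [S -> n S]
nnnS ⇒ nnnSwn   [S -> S w n]
nnnSwn ⇒ nnnSwnwn   [S -> S w n]
nnnSwnwn ⇒ nnnnSwnwn   [S -> n S]
nnnnSwnwn ⇒ nnnnSwnwnwn   [S -> S w n]
nnnnSwnwnwn ⇒ nnnnnSwnwnwn   [S -> n S]
nnnnnSwnwnwn ⇒ nnnnnSwnwnwnwn   [S -> S w n]
nnnnnSwnwnwnwn ⇒ nnnnnnSwnwnwnwn   [S -> n S]
nnnnnnSwnwnwnwn ⇒ nnnnnnywnwnwnwn   [S -> y]

S⇒nS⇒nnS⇒nnnS⇒nnnSwn⇒nnnSwnwn⇒nnnnSwnwn⇒nnnnSwnwnwn⇒nnnnnSwnwnwn⇒nnnnnSwnwnwnwn⇒nnnnnnSwnwnwnwn⇒nnnnnnywnwnwnwn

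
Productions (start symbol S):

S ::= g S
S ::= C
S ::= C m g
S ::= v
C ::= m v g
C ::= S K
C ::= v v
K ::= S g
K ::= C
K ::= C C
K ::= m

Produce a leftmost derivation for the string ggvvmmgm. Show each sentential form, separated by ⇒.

S ⇒ gS ⇒ ggS ⇒ ggC ⇒ ggSK ⇒ ggCmgK ⇒ ggSKmgK ⇒ ggCKmgK ⇒ ggvvKmgK ⇒ ggvvmmgK ⇒ ggvvmmgm

S ⇒ gS   [S ::= g S]
gS ⇒ ggS   [S ::= g S]
ggS ⇒ ggC   [S ::= C]
ggC ⇒ ggSK   [C ::= S K]
ggSK ⇒ ggCmgK   [S ::= C m g]
ggCmgK ⇒ ggSKmgK   [C ::= S K]
ggSKmgK ⇒ ggCKmgK   [S ::= C]
ggCKmgK ⇒ ggvvKmgK   [C ::= v v]
ggvvKmgK ⇒ ggvvmmgK   [K ::= m]
ggvvmmgK ⇒ ggvvmmgm   [K ::= m]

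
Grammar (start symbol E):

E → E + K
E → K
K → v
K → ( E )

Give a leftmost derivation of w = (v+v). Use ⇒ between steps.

E ⇒ K   [E → K]
K ⇒ (E)   [K → ( E )]
(E) ⇒ (E+K)   [E → E + K]
(E+K) ⇒ (K+K)   [E → K]
(K+K) ⇒ (v+K)   [K → v]
(v+K) ⇒ (v+v)   [K → v]

E ⇒ K ⇒ (E) ⇒ (E+K) ⇒ (K+K) ⇒ (v+K) ⇒ (v+v)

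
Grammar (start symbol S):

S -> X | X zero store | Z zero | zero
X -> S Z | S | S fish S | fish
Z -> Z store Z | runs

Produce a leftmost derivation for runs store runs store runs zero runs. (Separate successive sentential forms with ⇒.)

S ⇒ X   [S -> X]
X ⇒ S Z   [X -> S Z]
S Z ⇒ Z zero Z   [S -> Z zero]
Z zero Z ⇒ Z store Z zero Z   [Z -> Z store Z]
Z store Z zero Z ⇒ Z store Z store Z zero Z   [Z -> Z store Z]
Z store Z store Z zero Z ⇒ runs store Z store Z zero Z   [Z -> runs]
runs store Z store Z zero Z ⇒ runs store runs store Z zero Z   [Z -> runs]
runs store runs store Z zero Z ⇒ runs store runs store runs zero Z   [Z -> runs]
runs store runs store runs zero Z ⇒ runs store runs store runs zero runs   [Z -> runs]

S ⇒ X ⇒ S Z ⇒ Z zero Z ⇒ Z store Z zero Z ⇒ Z store Z store Z zero Z ⇒ runs store Z store Z zero Z ⇒ runs store runs store Z zero Z ⇒ runs store runs store runs zero Z ⇒ runs store runs store runs zero runs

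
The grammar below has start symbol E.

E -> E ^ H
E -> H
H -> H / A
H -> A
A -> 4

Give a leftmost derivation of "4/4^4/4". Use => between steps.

E=>E^H=>H^H=>H/A^H=>A/A^H=>4/A^H=>4/4^H=>4/4^H/A=>4/4^A/A=>4/4^4/A=>4/4^4/4

E => E^H   [E -> E ^ H]
E^H => H^H   [E -> H]
H^H => H/A^H   [H -> H / A]
H/A^H => A/A^H   [H -> A]
A/A^H => 4/A^H   [A -> 4]
4/A^H => 4/4^H   [A -> 4]
4/4^H => 4/4^H/A   [H -> H / A]
4/4^H/A => 4/4^A/A   [H -> A]
4/4^A/A => 4/4^4/A   [A -> 4]
4/4^4/A => 4/4^4/4   [A -> 4]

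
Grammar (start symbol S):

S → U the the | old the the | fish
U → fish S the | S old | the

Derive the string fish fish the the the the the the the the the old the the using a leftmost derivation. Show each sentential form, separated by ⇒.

S ⇒ U the the   [S → U the the]
U the the ⇒ S old the the   [U → S old]
S old the the ⇒ U the the old the the   [S → U the the]
U the the old the the ⇒ fish S the the the old the the   [U → fish S the]
fish S the the the old the the ⇒ fish U the the the the the old the the   [S → U the the]
fish U the the the the the old the the ⇒ fish fish S the the the the the the old the the   [U → fish S the]
fish fish S the the the the the the old the the ⇒ fish fish U the the the the the the the the old the the   [S → U the the]
fish fish U the the the the the the the the old the the ⇒ fish fish the the the the the the the the the old the the   [U → the]

S ⇒ U the the ⇒ S old the the ⇒ U the the old the the ⇒ fish S the the the old the the ⇒ fish U the the the the the old the the ⇒ fish fish S the the the the the the old the the ⇒ fish fish U the the the the the the the the old the the ⇒ fish fish the the the the the the the the the old the the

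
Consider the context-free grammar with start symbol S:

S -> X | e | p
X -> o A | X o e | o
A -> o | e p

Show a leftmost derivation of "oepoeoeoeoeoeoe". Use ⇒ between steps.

S ⇒ X   [S -> X]
X ⇒ Xoe   [X -> X o e]
Xoe ⇒ Xoeoe   [X -> X o e]
Xoeoe ⇒ Xoeoeoe   [X -> X o e]
Xoeoeoe ⇒ Xoeoeoeoe   [X -> X o e]
Xoeoeoeoe ⇒ Xoeoeoeoeoe   [X -> X o e]
Xoeoeoeoeoe ⇒ Xoeoeoeoeoeoe   [X -> X o e]
Xoeoeoeoeoeoe ⇒ oAoeoeoeoeoeoe   [X -> o A]
oAoeoeoeoeoeoe ⇒ oepoeoeoeoeoeoe   [A -> e p]

S ⇒ X ⇒ Xoe ⇒ Xoeoe ⇒ Xoeoeoe ⇒ Xoeoeoeoe ⇒ Xoeoeoeoeoe ⇒ Xoeoeoeoeoeoe ⇒ oAoeoeoeoeoeoe ⇒ oepoeoeoeoeoeoe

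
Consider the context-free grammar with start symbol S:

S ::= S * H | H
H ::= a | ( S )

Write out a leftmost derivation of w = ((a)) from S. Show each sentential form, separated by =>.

S => H   [S ::= H]
H => (S)   [H ::= ( S )]
(S) => (H)   [S ::= H]
(H) => ((S))   [H ::= ( S )]
((S)) => ((H))   [S ::= H]
((H)) => ((a))   [H ::= a]

S => H => (S) => (H) => ((S)) => ((H)) => ((a))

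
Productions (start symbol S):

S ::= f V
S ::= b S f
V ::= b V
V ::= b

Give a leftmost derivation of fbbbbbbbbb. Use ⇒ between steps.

S ⇒ fV   [S ::= f V]
fV ⇒ fbV   [V ::= b V]
fbV ⇒ fbbV   [V ::= b V]
fbbV ⇒ fbbbV   [V ::= b V]
fbbbV ⇒ fbbbbV   [V ::= b V]
fbbbbV ⇒ fbbbbbV   [V ::= b V]
fbbbbbV ⇒ fbbbbbbV   [V ::= b V]
fbbbbbbV ⇒ fbbbbbbbV   [V ::= b V]
fbbbbbbbV ⇒ fbbbbbbbbV   [V ::= b V]
fbbbbbbbbV ⇒ fbbbbbbbbb   [V ::= b]

S ⇒ fV ⇒ fbV ⇒ fbbV ⇒ fbbbV ⇒ fbbbbV ⇒ fbbbbbV ⇒ fbbbbbbV ⇒ fbbbbbbbV ⇒ fbbbbbbbbV ⇒ fbbbbbbbbb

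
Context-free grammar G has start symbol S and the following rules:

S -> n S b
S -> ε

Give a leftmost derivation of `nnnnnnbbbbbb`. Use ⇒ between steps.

S ⇒ nSb ⇒ nnSbb ⇒ nnnSbbb ⇒ nnnnSbbbb ⇒ nnnnnSbbbbb ⇒ nnnnnnSbbbbbb ⇒ nnnnnnbbbbbb

S ⇒ nSb   [S -> n S b]
nSb ⇒ nnSbb   [S -> n S b]
nnSbb ⇒ nnnSbbb   [S -> n S b]
nnnSbbb ⇒ nnnnSbbbb   [S -> n S b]
nnnnSbbbb ⇒ nnnnnSbbbbb   [S -> n S b]
nnnnnSbbbbb ⇒ nnnnnnSbbbbbb   [S -> n S b]
nnnnnnSbbbbbb ⇒ nnnnnnbbbbbb   [S -> ε]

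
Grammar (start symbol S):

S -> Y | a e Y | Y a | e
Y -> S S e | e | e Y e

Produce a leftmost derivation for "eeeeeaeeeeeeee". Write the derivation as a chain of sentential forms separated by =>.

S => Y => eYe => eSSee => eYSee => eeYeSee => eeSSeeSee => eeYaSeeSee => eeeYeaSeeSee => eeeeeaSeeSee => eeeeeaYeeSee => eeeeeaeYeeeSee => eeeeeaeeeeeSee => eeeeeaeeeeeYee => eeeeeaeeeeeeee

S => Y   [S -> Y]
Y => eYe   [Y -> e Y e]
eYe => eSSee   [Y -> S S e]
eSSee => eYSee   [S -> Y]
eYSee => eeYeSee   [Y -> e Y e]
eeYeSee => eeSSeeSee   [Y -> S S e]
eeSSeeSee => eeYaSeeSee   [S -> Y a]
eeYaSeeSee => eeeYeaSeeSee   [Y -> e Y e]
eeeYeaSeeSee => eeeeeaSeeSee   [Y -> e]
eeeeeaSeeSee => eeeeeaYeeSee   [S -> Y]
eeeeeaYeeSee => eeeeeaeYeeeSee   [Y -> e Y e]
eeeeeaeYeeeSee => eeeeeaeeeeeSee   [Y -> e]
eeeeeaeeeeeSee => eeeeeaeeeeeYee   [S -> Y]
eeeeeaeeeeeYee => eeeeeaeeeeeeee   [Y -> e]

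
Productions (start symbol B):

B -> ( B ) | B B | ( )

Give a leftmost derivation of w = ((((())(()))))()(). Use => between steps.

B => BB   [B -> B B]
BB => BBB   [B -> B B]
BBB => (B)BB   [B -> ( B )]
(B)BB => ((B))BB   [B -> ( B )]
((B))BB => (((B)))BB   [B -> ( B )]
(((B)))BB => (((BB)))BB   [B -> B B]
(((BB)))BB => ((((B)B)))BB   [B -> ( B )]
((((B)B)))BB => ((((())B)))BB   [B -> ( )]
((((())B)))BB => ((((())(B))))BB   [B -> ( B )]
((((())(B))))BB => ((((())(()))))BB   [B -> ( )]
((((())(()))))BB => ((((())(()))))()B   [B -> ( )]
((((())(()))))()B => ((((())(()))))()()   [B -> ( )]

B => BB => BBB => (B)BB => ((B))BB => (((B)))BB => (((BB)))BB => ((((B)B)))BB => ((((())B)))BB => ((((())(B))))BB => ((((())(()))))BB => ((((())(()))))()B => ((((())(()))))()()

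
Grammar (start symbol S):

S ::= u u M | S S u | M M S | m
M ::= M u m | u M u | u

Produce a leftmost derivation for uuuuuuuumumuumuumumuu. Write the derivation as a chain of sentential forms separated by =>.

S => uuM   [S ::= u u M]
uuM => uuuMu   [M ::= u M u]
uuuMu => uuuuMuu   [M ::= u M u]
uuuuMuu => uuuuMumuu   [M ::= M u m]
uuuuMumuu => uuuuMumumuu   [M ::= M u m]
uuuuMumumuu => uuuuuMuumumuu   [M ::= u M u]
uuuuuMuumumuu => uuuuuMumuumumuu   [M ::= M u m]
uuuuuMumuumumuu => uuuuuuMuumuumumuu   [M ::= u M u]
uuuuuuMuumuumumuu => uuuuuuMumuumuumumuu   [M ::= M u m]
uuuuuuMumuumuumumuu => uuuuuuMumumuumuumumuu   [M ::= M u m]
uuuuuuMumumuumuumumuu => uuuuuuuumumuumuumumuu   [M ::= u]

S=>uuM=>uuuMu=>uuuuMuu=>uuuuMumuu=>uuuuMumumuu=>uuuuuMuumumuu=>uuuuuMumuumumuu=>uuuuuuMuumuumumuu=>uuuuuuMumuumuumumuu=>uuuuuuMumumuumuumumuu=>uuuuuuuumumuumuumumuu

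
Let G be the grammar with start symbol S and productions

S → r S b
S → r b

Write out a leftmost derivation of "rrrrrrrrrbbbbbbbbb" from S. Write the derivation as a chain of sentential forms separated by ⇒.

S ⇒ rSb   [S → r S b]
rSb ⇒ rrSbb   [S → r S b]
rrSbb ⇒ rrrSbbb   [S → r S b]
rrrSbbb ⇒ rrrrSbbbb   [S → r S b]
rrrrSbbbb ⇒ rrrrrSbbbbb   [S → r S b]
rrrrrSbbbbb ⇒ rrrrrrSbbbbbb   [S → r S b]
rrrrrrSbbbbbb ⇒ rrrrrrrSbbbbbbb   [S → r S b]
rrrrrrrSbbbbbbb ⇒ rrrrrrrrSbbbbbbbb   [S → r S b]
rrrrrrrrSbbbbbbbb ⇒ rrrrrrrrrbbbbbbbbb   [S → r b]

S⇒rSb⇒rrSbb⇒rrrSbbb⇒rrrrSbbbb⇒rrrrrSbbbbb⇒rrrrrrSbbbbbb⇒rrrrrrrSbbbbbbb⇒rrrrrrrrSbbbbbbbb⇒rrrrrrrrrbbbbbbbbb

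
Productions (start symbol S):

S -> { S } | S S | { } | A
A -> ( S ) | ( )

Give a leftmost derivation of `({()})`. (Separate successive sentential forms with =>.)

S => A   [S -> A]
A => (S)   [A -> ( S )]
(S) => ({S})   [S -> { S }]
({S}) => ({A})   [S -> A]
({A}) => ({()})   [A -> ( )]

S => A => (S) => ({S}) => ({A}) => ({()})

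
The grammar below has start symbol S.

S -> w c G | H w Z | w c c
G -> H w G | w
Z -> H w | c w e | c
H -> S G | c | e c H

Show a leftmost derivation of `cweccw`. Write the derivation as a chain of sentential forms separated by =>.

S => HwZ => cwZ => cwHw => cwecHw => cweccw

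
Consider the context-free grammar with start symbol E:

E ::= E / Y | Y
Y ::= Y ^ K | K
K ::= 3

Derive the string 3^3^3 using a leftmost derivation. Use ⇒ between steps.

E ⇒ Y ⇒ Y^K ⇒ Y^K^K ⇒ K^K^K ⇒ 3^K^K ⇒ 3^3^K ⇒ 3^3^3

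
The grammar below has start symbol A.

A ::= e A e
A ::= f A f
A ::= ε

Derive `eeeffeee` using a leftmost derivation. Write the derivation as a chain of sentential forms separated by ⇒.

A⇒eAe⇒eeAee⇒eeeAeee⇒eeefAfeee⇒eeeffeee

A ⇒ eAe   [A ::= e A e]
eAe ⇒ eeAee   [A ::= e A e]
eeAee ⇒ eeeAeee   [A ::= e A e]
eeeAeee ⇒ eeefAfeee   [A ::= f A f]
eeefAfeee ⇒ eeeffeee   [A ::= ε]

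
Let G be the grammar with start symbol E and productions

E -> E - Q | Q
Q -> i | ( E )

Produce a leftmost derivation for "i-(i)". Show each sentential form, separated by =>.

E=>E-Q=>Q-Q=>i-Q=>i-(E)=>i-(Q)=>i-(i)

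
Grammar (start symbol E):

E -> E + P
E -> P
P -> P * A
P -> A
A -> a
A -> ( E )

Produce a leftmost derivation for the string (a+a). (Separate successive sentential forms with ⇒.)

E⇒P⇒A⇒(E)⇒(E+P)⇒(P+P)⇒(A+P)⇒(a+P)⇒(a+A)⇒(a+a)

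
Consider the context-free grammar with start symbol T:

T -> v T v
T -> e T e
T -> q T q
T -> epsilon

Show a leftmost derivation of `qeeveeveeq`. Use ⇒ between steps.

T ⇒ qTq ⇒ qeTeq ⇒ qeeTeeq ⇒ qeevTveeq ⇒ qeeveTeveeq ⇒ qeeveeveeq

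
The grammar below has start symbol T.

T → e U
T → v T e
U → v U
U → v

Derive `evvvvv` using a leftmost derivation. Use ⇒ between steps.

T ⇒ eU   [T → e U]
eU ⇒ evU   [U → v U]
evU ⇒ evvU   [U → v U]
evvU ⇒ evvvU   [U → v U]
evvvU ⇒ evvvvU   [U → v U]
evvvvU ⇒ evvvvv   [U → v]

T ⇒ eU ⇒ evU ⇒ evvU ⇒ evvvU ⇒ evvvvU ⇒ evvvvv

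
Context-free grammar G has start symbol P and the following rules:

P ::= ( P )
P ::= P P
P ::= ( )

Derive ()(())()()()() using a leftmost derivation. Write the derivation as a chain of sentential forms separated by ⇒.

P ⇒ PP   [P ::= P P]
PP ⇒ ()P   [P ::= ( )]
()P ⇒ ()PP   [P ::= P P]
()PP ⇒ ()PPP   [P ::= P P]
()PPP ⇒ ()(P)PP   [P ::= ( P )]
()(P)PP ⇒ ()(())PP   [P ::= ( )]
()(())PP ⇒ ()(())PPP   [P ::= P P]
()(())PPP ⇒ ()(())PPPP   [P ::= P P]
()(())PPPP ⇒ ()(())()PPP   [P ::= ( )]
()(())()PPP ⇒ ()(())()()PP   [P ::= ( )]
()(())()()PP ⇒ ()(())()()()P   [P ::= ( )]
()(())()()()P ⇒ ()(())()()()()   [P ::= ( )]

P⇒PP⇒()P⇒()PP⇒()PPP⇒()(P)PP⇒()(())PP⇒()(())PPP⇒()(())PPPP⇒()(())()PPP⇒()(())()()PP⇒()(())()()()P⇒()(())()()()()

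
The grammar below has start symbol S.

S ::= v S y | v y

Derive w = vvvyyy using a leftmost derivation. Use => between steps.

S=>vSy=>vvSyy=>vvvyyy

S => vSy   [S ::= v S y]
vSy => vvSyy   [S ::= v S y]
vvSyy => vvvyyy   [S ::= v y]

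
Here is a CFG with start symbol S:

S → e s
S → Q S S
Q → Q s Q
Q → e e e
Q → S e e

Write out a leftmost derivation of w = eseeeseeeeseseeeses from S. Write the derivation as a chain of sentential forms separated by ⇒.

S ⇒ QSS   [S → Q S S]
QSS ⇒ SeeSS   [Q → S e e]
SeeSS ⇒ eseeSS   [S → e s]
eseeSS ⇒ eseeesS   [S → e s]
eseeesS ⇒ eseeesQSS   [S → Q S S]
eseeesQSS ⇒ eseeesSeeSS   [Q → S e e]
eseeesSeeSS ⇒ eseeesQSSeeSS   [S → Q S S]
eseeesQSSeeSS ⇒ eseeeseeeSSeeSS   [Q → e e e]
eseeeseeeSSeeSS ⇒ eseeeseeeesSeeSS   [S → e s]
eseeeseeeesSeeSS ⇒ eseeeseeeeseseeSS   [S → e s]
eseeeseeeeseseeSS ⇒ eseeeseeeeseseeesS   [S → e s]
eseeeseeeeseseeesS ⇒ eseeeseeeeseseeeses   [S → e s]

S ⇒ QSS ⇒ SeeSS ⇒ eseeSS ⇒ eseeesS ⇒ eseeesQSS ⇒ eseeesSeeSS ⇒ eseeesQSSeeSS ⇒ eseeeseeeSSeeSS ⇒ eseeeseeeesSeeSS ⇒ eseeeseeeeseseeSS ⇒ eseeeseeeeseseeesS ⇒ eseeeseeeeseseeeses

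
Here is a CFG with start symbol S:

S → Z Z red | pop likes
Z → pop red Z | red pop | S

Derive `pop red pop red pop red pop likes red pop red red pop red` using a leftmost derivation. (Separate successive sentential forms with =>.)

S => Z Z red   [S → Z Z red]
Z Z red => pop red Z Z red   [Z → pop red Z]
pop red Z Z red => pop red pop red Z Z red   [Z → pop red Z]
pop red pop red Z Z red => pop red pop red S Z red   [Z → S]
pop red pop red S Z red => pop red pop red Z Z red Z red   [S → Z Z red]
pop red pop red Z Z red Z red => pop red pop red pop red Z Z red Z red   [Z → pop red Z]
pop red pop red pop red Z Z red Z red => pop red pop red pop red S Z red Z red   [Z → S]
pop red pop red pop red S Z red Z red => pop red pop red pop red pop likes Z red Z red   [S → pop likes]
pop red pop red pop red pop likes Z red Z red => pop red pop red pop red pop likes red pop red Z red   [Z → red pop]
pop red pop red pop red pop likes red pop red Z red => pop red pop red pop red pop likes red pop red red pop red   [Z → red pop]

S => Z Z red => pop red Z Z red => pop red pop red Z Z red => pop red pop red S Z red => pop red pop red Z Z red Z red => pop red pop red pop red Z Z red Z red => pop red pop red pop red S Z red Z red => pop red pop red pop red pop likes Z red Z red => pop red pop red pop red pop likes red pop red Z red => pop red pop red pop red pop likes red pop red red pop red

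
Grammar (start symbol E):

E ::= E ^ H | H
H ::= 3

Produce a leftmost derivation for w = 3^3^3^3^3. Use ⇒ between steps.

E ⇒ E^H   [E ::= E ^ H]
E^H ⇒ E^H^H   [E ::= E ^ H]
E^H^H ⇒ E^H^H^H   [E ::= E ^ H]
E^H^H^H ⇒ E^H^H^H^H   [E ::= E ^ H]
E^H^H^H^H ⇒ H^H^H^H^H   [E ::= H]
H^H^H^H^H ⇒ 3^H^H^H^H   [H ::= 3]
3^H^H^H^H ⇒ 3^3^H^H^H   [H ::= 3]
3^3^H^H^H ⇒ 3^3^3^H^H   [H ::= 3]
3^3^3^H^H ⇒ 3^3^3^3^H   [H ::= 3]
3^3^3^3^H ⇒ 3^3^3^3^3   [H ::= 3]

E ⇒ E^H ⇒ E^H^H ⇒ E^H^H^H ⇒ E^H^H^H^H ⇒ H^H^H^H^H ⇒ 3^H^H^H^H ⇒ 3^3^H^H^H ⇒ 3^3^3^H^H ⇒ 3^3^3^3^H ⇒ 3^3^3^3^3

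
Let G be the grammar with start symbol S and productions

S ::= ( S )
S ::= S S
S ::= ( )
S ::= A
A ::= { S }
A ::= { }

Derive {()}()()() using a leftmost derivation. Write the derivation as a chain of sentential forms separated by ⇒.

S ⇒ SS   [S ::= S S]
SS ⇒ SSS   [S ::= S S]
SSS ⇒ SSSS   [S ::= S S]
SSSS ⇒ ASSS   [S ::= A]
ASSS ⇒ {S}SSS   [A ::= { S }]
{S}SSS ⇒ {()}SSS   [S ::= ( )]
{()}SSS ⇒ {()}()SS   [S ::= ( )]
{()}()SS ⇒ {()}()()S   [S ::= ( )]
{()}()()S ⇒ {()}()()()   [S ::= ( )]

S ⇒ SS ⇒ SSS ⇒ SSSS ⇒ ASSS ⇒ {S}SSS ⇒ {()}SSS ⇒ {()}()SS ⇒ {()}()()S ⇒ {()}()()()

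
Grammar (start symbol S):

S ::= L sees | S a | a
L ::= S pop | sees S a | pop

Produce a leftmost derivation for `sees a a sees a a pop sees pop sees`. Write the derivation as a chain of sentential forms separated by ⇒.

S ⇒ L sees ⇒ S pop sees ⇒ L sees pop sees ⇒ S pop sees pop sees ⇒ S a pop sees pop sees ⇒ S a a pop sees pop sees ⇒ L sees a a pop sees pop sees ⇒ sees S a sees a a pop sees pop sees ⇒ sees a a sees a a pop sees pop sees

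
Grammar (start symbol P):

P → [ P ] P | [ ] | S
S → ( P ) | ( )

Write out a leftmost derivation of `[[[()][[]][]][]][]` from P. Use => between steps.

P => [P]P   [P → [ P ] P]
[P]P => [[P]P]P   [P → [ P ] P]
[[P]P]P => [[[P]P]P]P   [P → [ P ] P]
[[[P]P]P]P => [[[S]P]P]P   [P → S]
[[[S]P]P]P => [[[()]P]P]P   [S → ( )]
[[[()]P]P]P => [[[()][P]P]P]P   [P → [ P ] P]
[[[()][P]P]P]P => [[[()][[]]P]P]P   [P → [ ]]
[[[()][[]]P]P]P => [[[()][[]][]]P]P   [P → [ ]]
[[[()][[]][]]P]P => [[[()][[]][]][]]P   [P → [ ]]
[[[()][[]][]][]]P => [[[()][[]][]][]][]   [P → [ ]]

P => [P]P => [[P]P]P => [[[P]P]P]P => [[[S]P]P]P => [[[()]P]P]P => [[[()][P]P]P]P => [[[()][[]]P]P]P => [[[()][[]][]]P]P => [[[()][[]][]][]]P => [[[()][[]][]][]][]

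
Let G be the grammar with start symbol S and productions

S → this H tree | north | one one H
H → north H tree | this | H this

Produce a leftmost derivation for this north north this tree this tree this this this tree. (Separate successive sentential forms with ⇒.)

S ⇒ this H tree ⇒ this H this tree ⇒ this H this this tree ⇒ this H this this this tree ⇒ this north H tree this this this tree ⇒ this north H this tree this this this tree ⇒ this north north H tree this tree this this this tree ⇒ this north north this tree this tree this this this tree

S ⇒ this H tree   [S → this H tree]
this H tree ⇒ this H this tree   [H → H this]
this H this tree ⇒ this H this this tree   [H → H this]
this H this this tree ⇒ this H this this this tree   [H → H this]
this H this this this tree ⇒ this north H tree this this this tree   [H → north H tree]
this north H tree this this this tree ⇒ this north H this tree this this this tree   [H → H this]
this north H this tree this this this tree ⇒ this north north H tree this tree this this this tree   [H → north H tree]
this north north H tree this tree this this this tree ⇒ this north north this tree this tree this this this tree   [H → this]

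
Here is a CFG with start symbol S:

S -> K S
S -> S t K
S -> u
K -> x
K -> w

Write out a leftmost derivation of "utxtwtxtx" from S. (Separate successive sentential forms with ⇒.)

S ⇒ StK   [S -> S t K]
StK ⇒ StKtK   [S -> S t K]
StKtK ⇒ StKtKtK   [S -> S t K]
StKtKtK ⇒ StKtKtKtK   [S -> S t K]
StKtKtKtK ⇒ utKtKtKtK   [S -> u]
utKtKtKtK ⇒ utxtKtKtK   [K -> x]
utxtKtKtK ⇒ utxtwtKtK   [K -> w]
utxtwtKtK ⇒ utxtwtxtK   [K -> x]
utxtwtxtK ⇒ utxtwtxtx   [K -> x]

S⇒StK⇒StKtK⇒StKtKtK⇒StKtKtKtK⇒utKtKtKtK⇒utxtKtKtK⇒utxtwtKtK⇒utxtwtxtK⇒utxtwtxtx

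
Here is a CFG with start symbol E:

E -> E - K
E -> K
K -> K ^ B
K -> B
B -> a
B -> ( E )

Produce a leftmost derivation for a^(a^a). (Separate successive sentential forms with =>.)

E=>K=>K^B=>B^B=>a^B=>a^(E)=>a^(K)=>a^(K^B)=>a^(B^B)=>a^(a^B)=>a^(a^a)

E => K   [E -> K]
K => K^B   [K -> K ^ B]
K^B => B^B   [K -> B]
B^B => a^B   [B -> a]
a^B => a^(E)   [B -> ( E )]
a^(E) => a^(K)   [E -> K]
a^(K) => a^(K^B)   [K -> K ^ B]
a^(K^B) => a^(B^B)   [K -> B]
a^(B^B) => a^(a^B)   [B -> a]
a^(a^B) => a^(a^a)   [B -> a]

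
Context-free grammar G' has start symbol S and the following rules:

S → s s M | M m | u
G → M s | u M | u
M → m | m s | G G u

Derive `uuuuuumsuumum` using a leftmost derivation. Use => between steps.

S=>Mm=>GGum=>uMGum=>uGGuGum=>uuMGuGum=>uuGGuGuGum=>uuuGuGuGum=>uuuuuGuGum=>uuuuuuMuGum=>uuuuuumsuGum=>uuuuuumsuuMum=>uuuuuumsuumum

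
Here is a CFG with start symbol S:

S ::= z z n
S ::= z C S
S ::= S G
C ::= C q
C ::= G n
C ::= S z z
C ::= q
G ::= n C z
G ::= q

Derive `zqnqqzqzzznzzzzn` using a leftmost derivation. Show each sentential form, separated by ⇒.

S ⇒ zCS ⇒ zCqS ⇒ zCqqS ⇒ zGnqqS ⇒ zqnqqS ⇒ zqnqqzCS ⇒ zqnqqzqS ⇒ zqnqqzqzCS ⇒ zqnqqzqzSzzS ⇒ zqnqqzqzzznzzS ⇒ zqnqqzqzzznzzzzn

S ⇒ zCS   [S ::= z C S]
zCS ⇒ zCqS   [C ::= C q]
zCqS ⇒ zCqqS   [C ::= C q]
zCqqS ⇒ zGnqqS   [C ::= G n]
zGnqqS ⇒ zqnqqS   [G ::= q]
zqnqqS ⇒ zqnqqzCS   [S ::= z C S]
zqnqqzCS ⇒ zqnqqzqS   [C ::= q]
zqnqqzqS ⇒ zqnqqzqzCS   [S ::= z C S]
zqnqqzqzCS ⇒ zqnqqzqzSzzS   [C ::= S z z]
zqnqqzqzSzzS ⇒ zqnqqzqzzznzzS   [S ::= z z n]
zqnqqzqzzznzzS ⇒ zqnqqzqzzznzzzzn   [S ::= z z n]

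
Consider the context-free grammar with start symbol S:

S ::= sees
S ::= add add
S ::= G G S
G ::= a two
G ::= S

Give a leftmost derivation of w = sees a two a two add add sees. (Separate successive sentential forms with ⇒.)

S ⇒ G G S   [S ::= G G S]
G G S ⇒ S G S   [G ::= S]
S G S ⇒ sees G S   [S ::= sees]
sees G S ⇒ sees S S   [G ::= S]
sees S S ⇒ sees G G S S   [S ::= G G S]
sees G G S S ⇒ sees a two G S S   [G ::= a two]
sees a two G S S ⇒ sees a two a two S S   [G ::= a two]
sees a two a two S S ⇒ sees a two a two add add S   [S ::= add add]
sees a two a two add add S ⇒ sees a two a two add add sees   [S ::= sees]

S ⇒ G G S ⇒ S G S ⇒ sees G S ⇒ sees S S ⇒ sees G G S S ⇒ sees a two G S S ⇒ sees a two a two S S ⇒ sees a two a two add add S ⇒ sees a two a two add add sees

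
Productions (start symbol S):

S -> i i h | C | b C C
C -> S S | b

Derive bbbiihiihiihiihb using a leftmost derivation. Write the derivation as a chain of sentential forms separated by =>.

S => bCC   [S -> b C C]
bCC => bSSC   [C -> S S]
bSSC => bbCCSC   [S -> b C C]
bbCCSC => bbbCSC   [C -> b]
bbbCSC => bbbSSSC   [C -> S S]
bbbSSSC => bbbCSSC   [S -> C]
bbbCSSC => bbbSSSSC   [C -> S S]
bbbSSSSC => bbbiihSSSC   [S -> i i h]
bbbiihSSSC => bbbiihiihSSC   [S -> i i h]
bbbiihiihSSC => bbbiihiihiihSC   [S -> i i h]
bbbiihiihiihSC => bbbiihiihiihiihC   [S -> i i h]
bbbiihiihiihiihC => bbbiihiihiihiihb   [C -> b]

S=>bCC=>bSSC=>bbCCSC=>bbbCSC=>bbbSSSC=>bbbCSSC=>bbbSSSSC=>bbbiihSSSC=>bbbiihiihSSC=>bbbiihiihiihSC=>bbbiihiihiihiihC=>bbbiihiihiihiihb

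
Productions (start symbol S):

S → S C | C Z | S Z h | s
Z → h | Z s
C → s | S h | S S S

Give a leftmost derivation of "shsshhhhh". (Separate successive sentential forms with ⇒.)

S ⇒ SZh   [S → S Z h]
SZh ⇒ SZhZh   [S → S Z h]
SZhZh ⇒ CZZhZh   [S → C Z]
CZZhZh ⇒ SSSZZhZh   [C → S S S]
SSSZZhZh ⇒ CZSSZZhZh   [S → C Z]
CZSSZZhZh ⇒ sZSSZZhZh   [C → s]
sZSSZZhZh ⇒ shSSZZhZh   [Z → h]
shSSZZhZh ⇒ shsSZZhZh   [S → s]
shsSZZhZh ⇒ shssZZhZh   [S → s]
shssZZhZh ⇒ shsshZhZh   [Z → h]
shsshZhZh ⇒ shsshhhZh   [Z → h]
shsshhhZh ⇒ shsshhhhh   [Z → h]

S ⇒ SZh ⇒ SZhZh ⇒ CZZhZh ⇒ SSSZZhZh ⇒ CZSSZZhZh ⇒ sZSSZZhZh ⇒ shSSZZhZh ⇒ shsSZZhZh ⇒ shssZZhZh ⇒ shsshZhZh ⇒ shsshhhZh ⇒ shsshhhhh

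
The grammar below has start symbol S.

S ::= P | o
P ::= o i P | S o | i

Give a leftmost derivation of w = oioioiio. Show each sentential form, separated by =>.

S => P   [S ::= P]
P => oiP   [P ::= o i P]
oiP => oiSo   [P ::= S o]
oiSo => oiPo   [S ::= P]
oiPo => oioiPo   [P ::= o i P]
oioiPo => oioioiPo   [P ::= o i P]
oioioiPo => oioioiio   [P ::= i]

S=>P=>oiP=>oiSo=>oiPo=>oioiPo=>oioioiPo=>oioioiio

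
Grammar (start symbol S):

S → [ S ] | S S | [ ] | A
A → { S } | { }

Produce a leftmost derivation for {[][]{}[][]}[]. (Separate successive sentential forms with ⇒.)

S⇒SS⇒AS⇒{S}S⇒{SS}S⇒{SSS}S⇒{[]SS}S⇒{[][]S}S⇒{[][]SS}S⇒{[][]SSS}S⇒{[][]ASS}S⇒{[][]{}SS}S⇒{[][]{}[]S}S⇒{[][]{}[][]}S⇒{[][]{}[][]}[]

S ⇒ SS   [S → S S]
SS ⇒ AS   [S → A]
AS ⇒ {S}S   [A → { S }]
{S}S ⇒ {SS}S   [S → S S]
{SS}S ⇒ {SSS}S   [S → S S]
{SSS}S ⇒ {[]SS}S   [S → [ ]]
{[]SS}S ⇒ {[][]S}S   [S → [ ]]
{[][]S}S ⇒ {[][]SS}S   [S → S S]
{[][]SS}S ⇒ {[][]SSS}S   [S → S S]
{[][]SSS}S ⇒ {[][]ASS}S   [S → A]
{[][]ASS}S ⇒ {[][]{}SS}S   [A → { }]
{[][]{}SS}S ⇒ {[][]{}[]S}S   [S → [ ]]
{[][]{}[]S}S ⇒ {[][]{}[][]}S   [S → [ ]]
{[][]{}[][]}S ⇒ {[][]{}[][]}[]   [S → [ ]]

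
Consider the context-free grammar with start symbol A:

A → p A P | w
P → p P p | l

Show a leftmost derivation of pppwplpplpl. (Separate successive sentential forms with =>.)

A => pAP => ppAPP => pppAPPP => pppwPPP => pppwpPpPP => pppwplpPP => pppwplppPpP => pppwplpplpP => pppwplpplpl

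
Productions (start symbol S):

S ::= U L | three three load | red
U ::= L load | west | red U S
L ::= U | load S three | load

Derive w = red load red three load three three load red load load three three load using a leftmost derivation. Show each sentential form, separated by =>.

S => U L   [S ::= U L]
U L => red U S L   [U ::= red U S]
red U S L => red L load S L   [U ::= L load]
red L load S L => red load S three load S L   [L ::= load S three]
red load S three load S L => red load red three load S L   [S ::= red]
red load red three load S L => red load red three load three three load L   [S ::= three three load]
red load red three load three three load L => red load red three load three three load U   [L ::= U]
red load red three load three three load U => red load red three load three three load red U S   [U ::= red U S]
red load red three load three three load red U S => red load red three load three three load red L load S   [U ::= L load]
red load red three load three three load red L load S => red load red three load three three load red load load S   [L ::= load]
red load red three load three three load red load load S => red load red three load three three load red load load three three load   [S ::= three three load]

S => U L => red U S L => red L load S L => red load S three load S L => red load red three load S L => red load red three load three three load L => red load red three load three three load U => red load red three load three three load red U S => red load red three load three three load red L load S => red load red three load three three load red load load S => red load red three load three three load red load load three three load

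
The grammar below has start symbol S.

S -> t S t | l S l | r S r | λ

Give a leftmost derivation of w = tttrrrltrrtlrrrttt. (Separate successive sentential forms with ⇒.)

S ⇒ tSt   [S -> t S t]
tSt ⇒ ttStt   [S -> t S t]
ttStt ⇒ tttSttt   [S -> t S t]
tttSttt ⇒ tttrSrttt   [S -> r S r]
tttrSrttt ⇒ tttrrSrrttt   [S -> r S r]
tttrrSrrttt ⇒ tttrrrSrrrttt   [S -> r S r]
tttrrrSrrrttt ⇒ tttrrrlSlrrrttt   [S -> l S l]
tttrrrlSlrrrttt ⇒ tttrrrltStlrrrttt   [S -> t S t]
tttrrrltStlrrrttt ⇒ tttrrrltrSrtlrrrttt   [S -> r S r]
tttrrrltrSrtlrrrttt ⇒ tttrrrltrrtlrrrttt   [S -> λ]

S ⇒ tSt ⇒ ttStt ⇒ tttSttt ⇒ tttrSrttt ⇒ tttrrSrrttt ⇒ tttrrrSrrrttt ⇒ tttrrrlSlrrrttt ⇒ tttrrrltStlrrrttt ⇒ tttrrrltrSrtlrrrttt ⇒ tttrrrltrrtlrrrttt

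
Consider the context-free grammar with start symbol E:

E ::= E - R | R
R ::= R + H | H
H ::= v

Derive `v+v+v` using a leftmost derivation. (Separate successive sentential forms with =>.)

E => R   [E ::= R]
R => R+H   [R ::= R + H]
R+H => R+H+H   [R ::= R + H]
R+H+H => H+H+H   [R ::= H]
H+H+H => v+H+H   [H ::= v]
v+H+H => v+v+H   [H ::= v]
v+v+H => v+v+v   [H ::= v]

E => R => R+H => R+H+H => H+H+H => v+H+H => v+v+H => v+v+v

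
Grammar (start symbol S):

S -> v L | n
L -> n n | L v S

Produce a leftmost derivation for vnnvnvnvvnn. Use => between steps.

S => vL   [S -> v L]
vL => vLvS   [L -> L v S]
vLvS => vLvSvS   [L -> L v S]
vLvSvS => vLvSvSvS   [L -> L v S]
vLvSvSvS => vnnvSvSvS   [L -> n n]
vnnvSvSvS => vnnvnvSvS   [S -> n]
vnnvnvSvS => vnnvnvnvS   [S -> n]
vnnvnvnvS => vnnvnvnvvL   [S -> v L]
vnnvnvnvvL => vnnvnvnvvnn   [L -> n n]

S => vL => vLvS => vLvSvS => vLvSvSvS => vnnvSvSvS => vnnvnvSvS => vnnvnvnvS => vnnvnvnvvL => vnnvnvnvvnn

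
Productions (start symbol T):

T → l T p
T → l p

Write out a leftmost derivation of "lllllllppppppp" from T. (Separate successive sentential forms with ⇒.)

T ⇒ lTp   [T → l T p]
lTp ⇒ llTpp   [T → l T p]
llTpp ⇒ lllTppp   [T → l T p]
lllTppp ⇒ llllTpppp   [T → l T p]
llllTpppp ⇒ lllllTppppp   [T → l T p]
lllllTppppp ⇒ llllllTpppppp   [T → l T p]
llllllTpppppp ⇒ lllllllppppppp   [T → l p]

T⇒lTp⇒llTpp⇒lllTppp⇒llllTpppp⇒lllllTppppp⇒llllllTpppppp⇒lllllllppppppp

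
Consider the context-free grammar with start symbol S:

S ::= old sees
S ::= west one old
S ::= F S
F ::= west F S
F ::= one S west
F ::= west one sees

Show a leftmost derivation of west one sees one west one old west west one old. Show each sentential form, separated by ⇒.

S ⇒ F S ⇒ west one sees S ⇒ west one sees F S ⇒ west one sees one S west S ⇒ west one sees one west one old west S ⇒ west one sees one west one old west west one old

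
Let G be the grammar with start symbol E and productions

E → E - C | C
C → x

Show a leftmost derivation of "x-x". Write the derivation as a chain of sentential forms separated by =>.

E=>E-C=>C-C=>x-C=>x-x

E => E-C   [E → E - C]
E-C => C-C   [E → C]
C-C => x-C   [C → x]
x-C => x-x   [C → x]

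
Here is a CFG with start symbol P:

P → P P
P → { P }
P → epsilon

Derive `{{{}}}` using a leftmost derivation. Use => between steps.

P => PP   [P → P P]
PP => {P}P   [P → { P }]
{P}P => {PP}P   [P → P P]
{PP}P => {{P}P}P   [P → { P }]
{{P}P}P => {{PP}P}P   [P → P P]
{{PP}P}P => {{{P}P}P}P   [P → { P }]
{{{P}P}P}P => {{{}P}P}P   [P → epsilon]
{{{}P}P}P => {{{}}P}P   [P → epsilon]
{{{}}P}P => {{{}}}P   [P → epsilon]
{{{}}}P => {{{}}}   [P → epsilon]

P => PP => {P}P => {PP}P => {{P}P}P => {{PP}P}P => {{{P}P}P}P => {{{}P}P}P => {{{}}P}P => {{{}}}P => {{{}}}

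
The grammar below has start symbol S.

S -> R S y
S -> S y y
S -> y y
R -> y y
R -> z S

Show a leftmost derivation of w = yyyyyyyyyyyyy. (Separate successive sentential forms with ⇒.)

S ⇒ Syy   [S -> S y y]
Syy ⇒ Syyyy   [S -> S y y]
Syyyy ⇒ RSyyyyy   [S -> R S y]
RSyyyyy ⇒ yySyyyyy   [R -> y y]
yySyyyyy ⇒ yySyyyyyyy   [S -> S y y]
yySyyyyyyy ⇒ yySyyyyyyyyy   [S -> S y y]
yySyyyyyyyyy ⇒ yyyyyyyyyyyyy   [S -> y y]

S ⇒ Syy ⇒ Syyyy ⇒ RSyyyyy ⇒ yySyyyyy ⇒ yySyyyyyyy ⇒ yySyyyyyyyyy ⇒ yyyyyyyyyyyyy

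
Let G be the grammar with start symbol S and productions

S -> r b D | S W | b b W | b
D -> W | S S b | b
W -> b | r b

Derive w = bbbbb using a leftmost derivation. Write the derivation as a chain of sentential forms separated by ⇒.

S ⇒ SW ⇒ SWW ⇒ bbWWW ⇒ bbbWW ⇒ bbbbW ⇒ bbbbb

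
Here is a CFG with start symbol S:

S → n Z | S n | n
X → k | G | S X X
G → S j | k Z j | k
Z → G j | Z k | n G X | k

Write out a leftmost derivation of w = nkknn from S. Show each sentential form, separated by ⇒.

S ⇒ Sn ⇒ Snn ⇒ nZnn ⇒ nZknn ⇒ nkknn

S ⇒ Sn   [S → S n]
Sn ⇒ Snn   [S → S n]
Snn ⇒ nZnn   [S → n Z]
nZnn ⇒ nZknn   [Z → Z k]
nZknn ⇒ nkknn   [Z → k]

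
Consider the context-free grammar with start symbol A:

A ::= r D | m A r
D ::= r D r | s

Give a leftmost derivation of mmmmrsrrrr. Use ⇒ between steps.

A ⇒ mAr ⇒ mmArr ⇒ mmmArrr ⇒ mmmmArrrr ⇒ mmmmrDrrrr ⇒ mmmmrsrrrr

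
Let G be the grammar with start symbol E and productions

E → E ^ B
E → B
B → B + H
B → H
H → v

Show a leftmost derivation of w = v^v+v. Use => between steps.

E => E^B   [E → E ^ B]
E^B => B^B   [E → B]
B^B => H^B   [B → H]
H^B => v^B   [H → v]
v^B => v^B+H   [B → B + H]
v^B+H => v^H+H   [B → H]
v^H+H => v^v+H   [H → v]
v^v+H => v^v+v   [H → v]

E => E^B => B^B => H^B => v^B => v^B+H => v^H+H => v^v+H => v^v+v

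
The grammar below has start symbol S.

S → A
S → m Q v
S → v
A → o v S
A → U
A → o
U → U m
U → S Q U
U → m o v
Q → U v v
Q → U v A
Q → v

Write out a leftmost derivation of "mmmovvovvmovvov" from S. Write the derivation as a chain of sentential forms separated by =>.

S => mQv   [S → m Q v]
mQv => mUvAv   [Q → U v A]
mUvAv => mSQUvAv   [U → S Q U]
mSQUvAv => mmQvQUvAv   [S → m Q v]
mmQvQUvAv => mmUvAvQUvAv   [Q → U v A]
mmUvAvQUvAv => mmmovvAvQUvAv   [U → m o v]
mmmovvAvQUvAv => mmmovvovQUvAv   [A → o]
mmmovvovQUvAv => mmmovvovvUvAv   [Q → v]
mmmovvovvUvAv => mmmovvovvmovvAv   [U → m o v]
mmmovvovvmovvAv => mmmovvovvmovvov   [A → o]

S => mQv => mUvAv => mSQUvAv => mmQvQUvAv => mmUvAvQUvAv => mmmovvAvQUvAv => mmmovvovQUvAv => mmmovvovvUvAv => mmmovvovvmovvAv => mmmovvovvmovvov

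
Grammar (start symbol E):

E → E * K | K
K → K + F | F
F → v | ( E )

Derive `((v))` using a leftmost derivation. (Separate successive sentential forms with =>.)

E=>K=>F=>(E)=>(K)=>(F)=>((E))=>((K))=>((F))=>((v))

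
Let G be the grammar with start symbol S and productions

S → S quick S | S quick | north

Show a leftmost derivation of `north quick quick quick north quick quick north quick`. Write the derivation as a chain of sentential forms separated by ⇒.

S ⇒ S quick ⇒ S quick S quick ⇒ S quick S quick S quick ⇒ S quick quick S quick S quick ⇒ S quick quick quick S quick S quick ⇒ north quick quick quick S quick S quick ⇒ north quick quick quick S quick quick S quick ⇒ north quick quick quick north quick quick S quick ⇒ north quick quick quick north quick quick north quick

S ⇒ S quick   [S → S quick]
S quick ⇒ S quick S quick   [S → S quick S]
S quick S quick ⇒ S quick S quick S quick   [S → S quick S]
S quick S quick S quick ⇒ S quick quick S quick S quick   [S → S quick]
S quick quick S quick S quick ⇒ S quick quick quick S quick S quick   [S → S quick]
S quick quick quick S quick S quick ⇒ north quick quick quick S quick S quick   [S → north]
north quick quick quick S quick S quick ⇒ north quick quick quick S quick quick S quick   [S → S quick]
north quick quick quick S quick quick S quick ⇒ north quick quick quick north quick quick S quick   [S → north]
north quick quick quick north quick quick S quick ⇒ north quick quick quick north quick quick north quick   [S → north]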